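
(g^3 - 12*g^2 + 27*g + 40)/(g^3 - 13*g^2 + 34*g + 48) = (g - 5)/(g - 6)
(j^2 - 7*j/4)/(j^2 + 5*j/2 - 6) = j*(4*j - 7)/(2*(2*j^2 + 5*j - 12))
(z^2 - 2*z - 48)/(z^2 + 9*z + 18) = (z - 8)/(z + 3)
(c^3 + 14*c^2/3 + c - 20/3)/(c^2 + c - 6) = (c^3 + 14*c^2/3 + c - 20/3)/(c^2 + c - 6)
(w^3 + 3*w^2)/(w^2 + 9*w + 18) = w^2/(w + 6)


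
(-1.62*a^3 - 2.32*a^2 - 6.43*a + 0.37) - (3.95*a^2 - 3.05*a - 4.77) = -1.62*a^3 - 6.27*a^2 - 3.38*a + 5.14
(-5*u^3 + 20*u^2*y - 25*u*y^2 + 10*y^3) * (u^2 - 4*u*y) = -5*u^5 + 40*u^4*y - 105*u^3*y^2 + 110*u^2*y^3 - 40*u*y^4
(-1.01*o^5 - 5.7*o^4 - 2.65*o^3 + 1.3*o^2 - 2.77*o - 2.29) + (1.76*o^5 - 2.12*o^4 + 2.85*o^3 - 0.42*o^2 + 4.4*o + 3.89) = 0.75*o^5 - 7.82*o^4 + 0.2*o^3 + 0.88*o^2 + 1.63*o + 1.6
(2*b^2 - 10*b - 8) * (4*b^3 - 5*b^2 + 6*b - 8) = 8*b^5 - 50*b^4 + 30*b^3 - 36*b^2 + 32*b + 64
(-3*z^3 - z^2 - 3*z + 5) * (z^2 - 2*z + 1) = -3*z^5 + 5*z^4 - 4*z^3 + 10*z^2 - 13*z + 5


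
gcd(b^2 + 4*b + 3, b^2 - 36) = 1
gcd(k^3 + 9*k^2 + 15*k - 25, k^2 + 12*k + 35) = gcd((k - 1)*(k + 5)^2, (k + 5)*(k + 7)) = k + 5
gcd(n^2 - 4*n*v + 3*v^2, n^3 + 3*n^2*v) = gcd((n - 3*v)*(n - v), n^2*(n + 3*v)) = 1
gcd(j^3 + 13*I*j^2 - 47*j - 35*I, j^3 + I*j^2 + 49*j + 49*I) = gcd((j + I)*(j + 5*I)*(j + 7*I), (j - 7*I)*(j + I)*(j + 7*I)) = j^2 + 8*I*j - 7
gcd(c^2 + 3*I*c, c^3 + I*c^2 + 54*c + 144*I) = c + 3*I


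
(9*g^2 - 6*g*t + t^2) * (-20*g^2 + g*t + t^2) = -180*g^4 + 129*g^3*t - 17*g^2*t^2 - 5*g*t^3 + t^4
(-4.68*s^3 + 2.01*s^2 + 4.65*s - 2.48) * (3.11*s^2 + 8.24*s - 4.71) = -14.5548*s^5 - 32.3121*s^4 + 53.0667*s^3 + 21.1361*s^2 - 42.3367*s + 11.6808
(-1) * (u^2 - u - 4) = -u^2 + u + 4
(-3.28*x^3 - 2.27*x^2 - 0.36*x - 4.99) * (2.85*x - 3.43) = -9.348*x^4 + 4.7809*x^3 + 6.7601*x^2 - 12.9867*x + 17.1157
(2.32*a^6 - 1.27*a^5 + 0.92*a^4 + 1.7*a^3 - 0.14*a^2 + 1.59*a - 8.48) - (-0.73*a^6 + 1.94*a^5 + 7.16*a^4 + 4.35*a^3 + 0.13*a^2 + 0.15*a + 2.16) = 3.05*a^6 - 3.21*a^5 - 6.24*a^4 - 2.65*a^3 - 0.27*a^2 + 1.44*a - 10.64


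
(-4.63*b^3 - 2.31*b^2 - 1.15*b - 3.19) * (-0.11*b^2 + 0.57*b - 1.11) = 0.5093*b^5 - 2.385*b^4 + 3.9491*b^3 + 2.2595*b^2 - 0.5418*b + 3.5409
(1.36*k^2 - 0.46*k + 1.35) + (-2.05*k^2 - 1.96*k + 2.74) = -0.69*k^2 - 2.42*k + 4.09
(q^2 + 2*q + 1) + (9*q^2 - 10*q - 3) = 10*q^2 - 8*q - 2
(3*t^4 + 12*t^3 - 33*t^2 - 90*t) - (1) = 3*t^4 + 12*t^3 - 33*t^2 - 90*t - 1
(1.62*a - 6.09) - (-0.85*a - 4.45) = 2.47*a - 1.64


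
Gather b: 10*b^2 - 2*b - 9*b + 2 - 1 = 10*b^2 - 11*b + 1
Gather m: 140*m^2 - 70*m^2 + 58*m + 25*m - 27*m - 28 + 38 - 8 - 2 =70*m^2 + 56*m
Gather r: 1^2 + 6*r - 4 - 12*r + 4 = 1 - 6*r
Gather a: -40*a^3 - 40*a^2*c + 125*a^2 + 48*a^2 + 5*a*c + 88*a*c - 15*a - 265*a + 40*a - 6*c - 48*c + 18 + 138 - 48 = -40*a^3 + a^2*(173 - 40*c) + a*(93*c - 240) - 54*c + 108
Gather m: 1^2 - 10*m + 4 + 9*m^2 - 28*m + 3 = 9*m^2 - 38*m + 8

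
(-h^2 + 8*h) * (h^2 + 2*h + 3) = -h^4 + 6*h^3 + 13*h^2 + 24*h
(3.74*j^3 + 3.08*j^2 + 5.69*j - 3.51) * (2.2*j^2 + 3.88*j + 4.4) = 8.228*j^5 + 21.2872*j^4 + 40.9244*j^3 + 27.9072*j^2 + 11.4172*j - 15.444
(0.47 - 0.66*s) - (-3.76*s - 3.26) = 3.1*s + 3.73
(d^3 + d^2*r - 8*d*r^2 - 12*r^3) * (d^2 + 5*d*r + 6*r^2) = d^5 + 6*d^4*r + 3*d^3*r^2 - 46*d^2*r^3 - 108*d*r^4 - 72*r^5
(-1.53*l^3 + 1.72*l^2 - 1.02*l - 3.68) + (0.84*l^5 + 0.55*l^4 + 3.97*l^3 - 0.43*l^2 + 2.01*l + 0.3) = 0.84*l^5 + 0.55*l^4 + 2.44*l^3 + 1.29*l^2 + 0.99*l - 3.38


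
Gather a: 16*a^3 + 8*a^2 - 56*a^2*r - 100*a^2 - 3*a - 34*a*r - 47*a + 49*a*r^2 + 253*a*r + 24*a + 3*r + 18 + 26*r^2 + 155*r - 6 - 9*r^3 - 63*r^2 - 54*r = 16*a^3 + a^2*(-56*r - 92) + a*(49*r^2 + 219*r - 26) - 9*r^3 - 37*r^2 + 104*r + 12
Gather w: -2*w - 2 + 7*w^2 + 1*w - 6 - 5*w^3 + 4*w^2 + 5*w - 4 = -5*w^3 + 11*w^2 + 4*w - 12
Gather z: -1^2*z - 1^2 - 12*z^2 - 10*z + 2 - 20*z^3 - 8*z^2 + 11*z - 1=-20*z^3 - 20*z^2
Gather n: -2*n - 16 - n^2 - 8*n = -n^2 - 10*n - 16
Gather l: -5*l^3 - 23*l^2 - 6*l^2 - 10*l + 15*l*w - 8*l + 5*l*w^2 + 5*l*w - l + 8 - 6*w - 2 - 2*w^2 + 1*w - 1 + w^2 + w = -5*l^3 - 29*l^2 + l*(5*w^2 + 20*w - 19) - w^2 - 4*w + 5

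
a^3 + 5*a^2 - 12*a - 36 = (a - 3)*(a + 2)*(a + 6)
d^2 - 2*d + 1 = (d - 1)^2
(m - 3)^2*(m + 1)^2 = m^4 - 4*m^3 - 2*m^2 + 12*m + 9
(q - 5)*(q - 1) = q^2 - 6*q + 5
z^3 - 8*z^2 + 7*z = z*(z - 7)*(z - 1)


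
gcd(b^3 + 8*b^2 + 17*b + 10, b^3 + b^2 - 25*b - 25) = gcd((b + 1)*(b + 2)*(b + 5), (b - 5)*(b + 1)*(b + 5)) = b^2 + 6*b + 5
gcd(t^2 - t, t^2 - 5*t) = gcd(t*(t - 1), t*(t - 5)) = t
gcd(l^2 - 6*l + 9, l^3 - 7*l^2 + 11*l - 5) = 1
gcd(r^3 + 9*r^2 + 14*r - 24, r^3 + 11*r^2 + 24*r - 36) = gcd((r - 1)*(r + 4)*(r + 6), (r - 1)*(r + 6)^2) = r^2 + 5*r - 6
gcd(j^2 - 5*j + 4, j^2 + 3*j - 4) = j - 1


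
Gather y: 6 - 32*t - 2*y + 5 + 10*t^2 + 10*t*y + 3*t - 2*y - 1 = 10*t^2 - 29*t + y*(10*t - 4) + 10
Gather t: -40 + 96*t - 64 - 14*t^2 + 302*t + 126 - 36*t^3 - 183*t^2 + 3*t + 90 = -36*t^3 - 197*t^2 + 401*t + 112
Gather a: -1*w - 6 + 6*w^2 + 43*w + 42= 6*w^2 + 42*w + 36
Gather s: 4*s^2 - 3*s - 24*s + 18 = 4*s^2 - 27*s + 18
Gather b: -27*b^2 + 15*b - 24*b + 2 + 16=-27*b^2 - 9*b + 18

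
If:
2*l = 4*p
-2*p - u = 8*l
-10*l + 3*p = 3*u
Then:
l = 0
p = 0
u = 0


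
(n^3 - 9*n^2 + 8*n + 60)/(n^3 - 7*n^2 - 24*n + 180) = (n^2 - 3*n - 10)/(n^2 - n - 30)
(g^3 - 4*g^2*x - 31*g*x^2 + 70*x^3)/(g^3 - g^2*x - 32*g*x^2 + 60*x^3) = (-g^2 + 2*g*x + 35*x^2)/(-g^2 - g*x + 30*x^2)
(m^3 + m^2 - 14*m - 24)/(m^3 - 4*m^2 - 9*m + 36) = (m + 2)/(m - 3)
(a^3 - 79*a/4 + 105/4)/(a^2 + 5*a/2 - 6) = (2*a^2 + 3*a - 35)/(2*(a + 4))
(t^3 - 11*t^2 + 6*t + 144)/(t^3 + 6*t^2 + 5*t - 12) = (t^2 - 14*t + 48)/(t^2 + 3*t - 4)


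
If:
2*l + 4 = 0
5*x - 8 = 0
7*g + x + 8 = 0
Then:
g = -48/35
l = -2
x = 8/5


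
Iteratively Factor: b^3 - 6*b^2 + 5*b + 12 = (b - 3)*(b^2 - 3*b - 4) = (b - 3)*(b + 1)*(b - 4)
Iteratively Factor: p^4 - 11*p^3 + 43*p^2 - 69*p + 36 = (p - 3)*(p^3 - 8*p^2 + 19*p - 12) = (p - 3)^2*(p^2 - 5*p + 4) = (p - 4)*(p - 3)^2*(p - 1)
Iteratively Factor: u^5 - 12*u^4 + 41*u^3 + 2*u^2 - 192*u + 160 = (u + 2)*(u^4 - 14*u^3 + 69*u^2 - 136*u + 80) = (u - 1)*(u + 2)*(u^3 - 13*u^2 + 56*u - 80) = (u - 4)*(u - 1)*(u + 2)*(u^2 - 9*u + 20) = (u - 4)^2*(u - 1)*(u + 2)*(u - 5)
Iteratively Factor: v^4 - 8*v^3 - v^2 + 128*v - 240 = (v - 5)*(v^3 - 3*v^2 - 16*v + 48) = (v - 5)*(v + 4)*(v^2 - 7*v + 12) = (v - 5)*(v - 3)*(v + 4)*(v - 4)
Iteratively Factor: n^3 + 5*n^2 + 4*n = (n)*(n^2 + 5*n + 4) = n*(n + 1)*(n + 4)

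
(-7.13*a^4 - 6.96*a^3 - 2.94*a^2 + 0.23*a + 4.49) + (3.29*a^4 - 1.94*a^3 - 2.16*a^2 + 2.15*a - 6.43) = -3.84*a^4 - 8.9*a^3 - 5.1*a^2 + 2.38*a - 1.94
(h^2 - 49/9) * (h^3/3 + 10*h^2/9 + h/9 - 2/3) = h^5/3 + 10*h^4/9 - 46*h^3/27 - 544*h^2/81 - 49*h/81 + 98/27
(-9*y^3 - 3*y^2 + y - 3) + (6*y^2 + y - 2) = -9*y^3 + 3*y^2 + 2*y - 5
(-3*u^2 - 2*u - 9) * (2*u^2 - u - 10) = -6*u^4 - u^3 + 14*u^2 + 29*u + 90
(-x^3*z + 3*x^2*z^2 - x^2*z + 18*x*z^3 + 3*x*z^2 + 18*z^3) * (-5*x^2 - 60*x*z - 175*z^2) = 5*x^5*z + 45*x^4*z^2 + 5*x^4*z - 95*x^3*z^3 + 45*x^3*z^2 - 1605*x^2*z^4 - 95*x^2*z^3 - 3150*x*z^5 - 1605*x*z^4 - 3150*z^5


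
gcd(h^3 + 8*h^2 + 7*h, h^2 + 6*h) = h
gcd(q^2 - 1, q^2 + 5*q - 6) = q - 1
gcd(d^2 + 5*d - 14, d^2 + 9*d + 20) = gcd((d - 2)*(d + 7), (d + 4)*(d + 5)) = 1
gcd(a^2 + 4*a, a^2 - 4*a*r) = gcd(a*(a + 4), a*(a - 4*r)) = a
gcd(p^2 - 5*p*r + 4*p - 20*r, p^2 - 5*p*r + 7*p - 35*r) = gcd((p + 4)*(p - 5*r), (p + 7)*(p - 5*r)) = p - 5*r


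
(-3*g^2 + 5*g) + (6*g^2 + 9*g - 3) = 3*g^2 + 14*g - 3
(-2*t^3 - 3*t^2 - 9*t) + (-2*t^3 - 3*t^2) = -4*t^3 - 6*t^2 - 9*t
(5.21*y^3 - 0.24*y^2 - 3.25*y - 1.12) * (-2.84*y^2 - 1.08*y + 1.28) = -14.7964*y^5 - 4.9452*y^4 + 16.158*y^3 + 6.3836*y^2 - 2.9504*y - 1.4336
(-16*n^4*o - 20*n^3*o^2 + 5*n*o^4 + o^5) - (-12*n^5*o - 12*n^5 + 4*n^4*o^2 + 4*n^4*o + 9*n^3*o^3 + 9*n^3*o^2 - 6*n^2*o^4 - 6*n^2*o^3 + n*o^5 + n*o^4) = 12*n^5*o + 12*n^5 - 4*n^4*o^2 - 20*n^4*o - 9*n^3*o^3 - 29*n^3*o^2 + 6*n^2*o^4 + 6*n^2*o^3 - n*o^5 + 4*n*o^4 + o^5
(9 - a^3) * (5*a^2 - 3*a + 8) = -5*a^5 + 3*a^4 - 8*a^3 + 45*a^2 - 27*a + 72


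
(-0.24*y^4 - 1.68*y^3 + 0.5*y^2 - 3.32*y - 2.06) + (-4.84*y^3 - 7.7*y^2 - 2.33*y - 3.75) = -0.24*y^4 - 6.52*y^3 - 7.2*y^2 - 5.65*y - 5.81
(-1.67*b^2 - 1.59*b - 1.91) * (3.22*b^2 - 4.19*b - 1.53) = -5.3774*b^4 + 1.8775*b^3 + 3.067*b^2 + 10.4356*b + 2.9223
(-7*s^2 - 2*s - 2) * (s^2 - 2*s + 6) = -7*s^4 + 12*s^3 - 40*s^2 - 8*s - 12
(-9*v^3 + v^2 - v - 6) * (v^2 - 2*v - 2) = -9*v^5 + 19*v^4 + 15*v^3 - 6*v^2 + 14*v + 12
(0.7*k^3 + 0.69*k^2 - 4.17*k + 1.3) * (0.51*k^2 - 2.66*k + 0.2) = 0.357*k^5 - 1.5101*k^4 - 3.8221*k^3 + 11.8932*k^2 - 4.292*k + 0.26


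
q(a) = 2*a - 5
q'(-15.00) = 2.00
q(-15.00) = -35.00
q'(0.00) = 2.00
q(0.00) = -5.00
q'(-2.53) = 2.00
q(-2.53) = -10.06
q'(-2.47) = 2.00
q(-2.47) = -9.94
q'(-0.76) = 2.00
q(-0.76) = -6.52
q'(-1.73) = 2.00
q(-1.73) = -8.46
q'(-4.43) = 2.00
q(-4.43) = -13.86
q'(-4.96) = 2.00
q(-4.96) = -14.92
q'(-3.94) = 2.00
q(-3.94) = -12.88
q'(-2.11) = 2.00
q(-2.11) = -9.22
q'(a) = 2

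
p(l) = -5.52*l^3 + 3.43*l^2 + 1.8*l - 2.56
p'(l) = -16.56*l^2 + 6.86*l + 1.8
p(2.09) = -34.21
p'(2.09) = -56.20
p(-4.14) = 440.46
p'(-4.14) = -310.43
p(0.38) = -1.68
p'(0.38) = 2.02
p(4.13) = -325.48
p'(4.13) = -252.33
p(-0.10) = -2.70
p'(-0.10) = 0.95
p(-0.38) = -2.45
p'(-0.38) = -3.20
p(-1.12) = 7.48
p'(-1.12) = -26.66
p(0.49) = -1.50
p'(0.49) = 1.19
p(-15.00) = 19372.19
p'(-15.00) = -3827.10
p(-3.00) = 171.95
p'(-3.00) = -167.82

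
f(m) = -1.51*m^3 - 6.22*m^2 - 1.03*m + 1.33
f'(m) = -4.53*m^2 - 12.44*m - 1.03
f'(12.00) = -802.63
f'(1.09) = -19.97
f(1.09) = -9.14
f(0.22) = 0.79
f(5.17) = -378.91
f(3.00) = -98.51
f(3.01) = -99.30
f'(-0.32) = 2.49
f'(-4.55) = -38.21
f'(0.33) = -5.63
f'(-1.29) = 7.48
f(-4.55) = 19.48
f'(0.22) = -3.99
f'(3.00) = -79.12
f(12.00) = -3515.99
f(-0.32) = 1.07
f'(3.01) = -79.52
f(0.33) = 0.26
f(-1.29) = -4.45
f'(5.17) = -186.43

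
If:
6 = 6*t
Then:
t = 1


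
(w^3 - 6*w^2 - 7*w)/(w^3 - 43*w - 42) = w/(w + 6)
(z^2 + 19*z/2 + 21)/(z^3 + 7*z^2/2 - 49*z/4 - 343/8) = 4*(z + 6)/(4*z^2 - 49)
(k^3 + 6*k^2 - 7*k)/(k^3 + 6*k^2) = (k^2 + 6*k - 7)/(k*(k + 6))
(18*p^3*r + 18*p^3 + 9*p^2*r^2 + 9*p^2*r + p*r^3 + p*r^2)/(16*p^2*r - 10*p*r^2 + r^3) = p*(18*p^2*r + 18*p^2 + 9*p*r^2 + 9*p*r + r^3 + r^2)/(r*(16*p^2 - 10*p*r + r^2))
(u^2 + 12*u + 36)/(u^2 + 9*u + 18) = (u + 6)/(u + 3)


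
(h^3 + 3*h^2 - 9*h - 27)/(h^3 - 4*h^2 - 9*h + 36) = (h + 3)/(h - 4)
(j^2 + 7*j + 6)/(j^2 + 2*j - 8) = (j^2 + 7*j + 6)/(j^2 + 2*j - 8)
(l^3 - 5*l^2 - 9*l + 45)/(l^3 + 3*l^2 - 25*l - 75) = (l - 3)/(l + 5)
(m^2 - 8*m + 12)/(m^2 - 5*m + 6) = (m - 6)/(m - 3)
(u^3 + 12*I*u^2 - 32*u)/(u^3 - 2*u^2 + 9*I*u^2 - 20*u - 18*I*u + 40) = u*(u + 8*I)/(u^2 + u*(-2 + 5*I) - 10*I)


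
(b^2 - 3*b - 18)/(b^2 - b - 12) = (b - 6)/(b - 4)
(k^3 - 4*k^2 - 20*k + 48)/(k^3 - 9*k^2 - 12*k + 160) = (k^2 - 8*k + 12)/(k^2 - 13*k + 40)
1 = 1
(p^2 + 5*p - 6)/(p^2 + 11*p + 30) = (p - 1)/(p + 5)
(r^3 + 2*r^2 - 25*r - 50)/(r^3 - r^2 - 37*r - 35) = (r^2 - 3*r - 10)/(r^2 - 6*r - 7)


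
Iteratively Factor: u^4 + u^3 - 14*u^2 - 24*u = (u + 3)*(u^3 - 2*u^2 - 8*u) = (u - 4)*(u + 3)*(u^2 + 2*u) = (u - 4)*(u + 2)*(u + 3)*(u)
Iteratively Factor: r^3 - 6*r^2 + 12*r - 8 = (r - 2)*(r^2 - 4*r + 4) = (r - 2)^2*(r - 2)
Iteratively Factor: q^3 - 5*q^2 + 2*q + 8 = (q + 1)*(q^2 - 6*q + 8) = (q - 2)*(q + 1)*(q - 4)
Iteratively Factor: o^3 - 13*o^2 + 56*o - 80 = (o - 4)*(o^2 - 9*o + 20) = (o - 4)^2*(o - 5)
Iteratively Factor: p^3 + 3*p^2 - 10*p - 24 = (p - 3)*(p^2 + 6*p + 8) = (p - 3)*(p + 2)*(p + 4)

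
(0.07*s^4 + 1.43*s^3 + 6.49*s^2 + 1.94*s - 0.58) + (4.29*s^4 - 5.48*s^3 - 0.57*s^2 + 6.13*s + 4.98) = 4.36*s^4 - 4.05*s^3 + 5.92*s^2 + 8.07*s + 4.4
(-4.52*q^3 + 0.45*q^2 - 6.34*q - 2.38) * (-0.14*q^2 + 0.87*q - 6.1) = 0.6328*q^5 - 3.9954*q^4 + 28.8511*q^3 - 7.9276*q^2 + 36.6034*q + 14.518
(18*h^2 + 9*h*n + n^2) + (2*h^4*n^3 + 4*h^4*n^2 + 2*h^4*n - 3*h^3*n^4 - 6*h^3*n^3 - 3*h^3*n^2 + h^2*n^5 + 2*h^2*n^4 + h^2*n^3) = 2*h^4*n^3 + 4*h^4*n^2 + 2*h^4*n - 3*h^3*n^4 - 6*h^3*n^3 - 3*h^3*n^2 + h^2*n^5 + 2*h^2*n^4 + h^2*n^3 + 18*h^2 + 9*h*n + n^2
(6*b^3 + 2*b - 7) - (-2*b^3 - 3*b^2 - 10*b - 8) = 8*b^3 + 3*b^2 + 12*b + 1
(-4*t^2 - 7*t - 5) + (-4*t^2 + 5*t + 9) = -8*t^2 - 2*t + 4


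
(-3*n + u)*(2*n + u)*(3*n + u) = -18*n^3 - 9*n^2*u + 2*n*u^2 + u^3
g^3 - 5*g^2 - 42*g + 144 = (g - 8)*(g - 3)*(g + 6)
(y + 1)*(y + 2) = y^2 + 3*y + 2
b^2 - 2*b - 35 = (b - 7)*(b + 5)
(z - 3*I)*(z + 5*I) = z^2 + 2*I*z + 15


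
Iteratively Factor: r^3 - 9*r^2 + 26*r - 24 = (r - 4)*(r^2 - 5*r + 6) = (r - 4)*(r - 3)*(r - 2)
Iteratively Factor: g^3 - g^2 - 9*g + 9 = (g + 3)*(g^2 - 4*g + 3) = (g - 3)*(g + 3)*(g - 1)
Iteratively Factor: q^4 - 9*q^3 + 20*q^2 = (q)*(q^3 - 9*q^2 + 20*q) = q*(q - 4)*(q^2 - 5*q) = q^2*(q - 4)*(q - 5)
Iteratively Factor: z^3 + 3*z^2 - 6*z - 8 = (z + 4)*(z^2 - z - 2) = (z - 2)*(z + 4)*(z + 1)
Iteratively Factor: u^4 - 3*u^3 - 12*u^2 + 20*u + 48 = (u + 2)*(u^3 - 5*u^2 - 2*u + 24) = (u + 2)^2*(u^2 - 7*u + 12) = (u - 4)*(u + 2)^2*(u - 3)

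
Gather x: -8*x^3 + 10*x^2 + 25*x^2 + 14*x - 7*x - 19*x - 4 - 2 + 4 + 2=-8*x^3 + 35*x^2 - 12*x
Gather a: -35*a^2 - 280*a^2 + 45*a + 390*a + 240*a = -315*a^2 + 675*a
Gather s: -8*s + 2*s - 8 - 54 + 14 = -6*s - 48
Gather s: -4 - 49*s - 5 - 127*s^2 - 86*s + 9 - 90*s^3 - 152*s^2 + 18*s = -90*s^3 - 279*s^2 - 117*s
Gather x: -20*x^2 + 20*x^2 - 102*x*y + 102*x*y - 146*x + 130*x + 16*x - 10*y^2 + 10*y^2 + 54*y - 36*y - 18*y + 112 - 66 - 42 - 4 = 0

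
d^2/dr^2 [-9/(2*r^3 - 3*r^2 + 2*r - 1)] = 18*(3*(2*r - 1)*(2*r^3 - 3*r^2 + 2*r - 1) - 4*(3*r^2 - 3*r + 1)^2)/(2*r^3 - 3*r^2 + 2*r - 1)^3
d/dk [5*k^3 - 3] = 15*k^2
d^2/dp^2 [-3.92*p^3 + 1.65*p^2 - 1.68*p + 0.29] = 3.3 - 23.52*p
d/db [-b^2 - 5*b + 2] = -2*b - 5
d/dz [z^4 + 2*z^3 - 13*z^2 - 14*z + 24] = 4*z^3 + 6*z^2 - 26*z - 14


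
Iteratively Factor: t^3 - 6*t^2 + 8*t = (t - 2)*(t^2 - 4*t) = (t - 4)*(t - 2)*(t)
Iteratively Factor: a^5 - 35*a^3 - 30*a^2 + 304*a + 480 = (a + 4)*(a^4 - 4*a^3 - 19*a^2 + 46*a + 120) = (a + 2)*(a + 4)*(a^3 - 6*a^2 - 7*a + 60) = (a - 4)*(a + 2)*(a + 4)*(a^2 - 2*a - 15) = (a - 4)*(a + 2)*(a + 3)*(a + 4)*(a - 5)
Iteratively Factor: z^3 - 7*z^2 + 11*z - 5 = (z - 1)*(z^2 - 6*z + 5) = (z - 5)*(z - 1)*(z - 1)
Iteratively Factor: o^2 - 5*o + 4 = (o - 1)*(o - 4)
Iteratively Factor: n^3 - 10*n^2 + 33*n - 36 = (n - 3)*(n^2 - 7*n + 12) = (n - 3)^2*(n - 4)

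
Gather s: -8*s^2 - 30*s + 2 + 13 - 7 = -8*s^2 - 30*s + 8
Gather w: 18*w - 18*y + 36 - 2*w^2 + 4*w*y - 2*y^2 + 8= -2*w^2 + w*(4*y + 18) - 2*y^2 - 18*y + 44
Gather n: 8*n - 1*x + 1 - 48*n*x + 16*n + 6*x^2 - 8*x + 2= n*(24 - 48*x) + 6*x^2 - 9*x + 3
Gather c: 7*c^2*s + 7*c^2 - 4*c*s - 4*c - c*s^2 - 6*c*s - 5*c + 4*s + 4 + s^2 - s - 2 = c^2*(7*s + 7) + c*(-s^2 - 10*s - 9) + s^2 + 3*s + 2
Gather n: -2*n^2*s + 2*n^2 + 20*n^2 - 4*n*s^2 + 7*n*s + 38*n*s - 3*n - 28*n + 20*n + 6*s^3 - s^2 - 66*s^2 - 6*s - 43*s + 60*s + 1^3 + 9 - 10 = n^2*(22 - 2*s) + n*(-4*s^2 + 45*s - 11) + 6*s^3 - 67*s^2 + 11*s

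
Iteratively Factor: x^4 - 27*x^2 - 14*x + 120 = (x - 2)*(x^3 + 2*x^2 - 23*x - 60) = (x - 2)*(x + 4)*(x^2 - 2*x - 15) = (x - 2)*(x + 3)*(x + 4)*(x - 5)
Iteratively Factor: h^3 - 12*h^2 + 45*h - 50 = (h - 5)*(h^2 - 7*h + 10) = (h - 5)*(h - 2)*(h - 5)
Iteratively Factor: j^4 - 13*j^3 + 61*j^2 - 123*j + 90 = (j - 5)*(j^3 - 8*j^2 + 21*j - 18) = (j - 5)*(j - 3)*(j^2 - 5*j + 6) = (j - 5)*(j - 3)*(j - 2)*(j - 3)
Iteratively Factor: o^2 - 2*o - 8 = (o - 4)*(o + 2)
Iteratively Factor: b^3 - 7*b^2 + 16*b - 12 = (b - 2)*(b^2 - 5*b + 6) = (b - 2)^2*(b - 3)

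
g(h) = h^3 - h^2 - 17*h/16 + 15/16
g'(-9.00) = 259.94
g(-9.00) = -799.50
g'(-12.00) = 454.94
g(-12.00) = -1858.31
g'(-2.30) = 19.41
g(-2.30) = -14.08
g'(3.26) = 24.30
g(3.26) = 21.49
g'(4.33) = 46.52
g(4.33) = 58.77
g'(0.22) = -1.36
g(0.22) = 0.67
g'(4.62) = 53.73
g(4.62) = 73.30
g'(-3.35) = 39.30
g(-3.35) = -44.32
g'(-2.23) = 18.32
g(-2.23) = -12.76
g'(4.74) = 56.86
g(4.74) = 79.93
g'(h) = 3*h^2 - 2*h - 17/16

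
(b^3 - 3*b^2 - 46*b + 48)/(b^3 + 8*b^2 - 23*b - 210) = (b^2 - 9*b + 8)/(b^2 + 2*b - 35)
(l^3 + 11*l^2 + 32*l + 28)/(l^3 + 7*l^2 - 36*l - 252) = (l^2 + 4*l + 4)/(l^2 - 36)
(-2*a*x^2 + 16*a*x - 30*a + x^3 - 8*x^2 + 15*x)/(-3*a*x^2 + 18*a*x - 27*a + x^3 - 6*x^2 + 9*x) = (-2*a*x + 10*a + x^2 - 5*x)/(-3*a*x + 9*a + x^2 - 3*x)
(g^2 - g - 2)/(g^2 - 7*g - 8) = (g - 2)/(g - 8)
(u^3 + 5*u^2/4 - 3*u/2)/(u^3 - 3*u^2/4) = (u + 2)/u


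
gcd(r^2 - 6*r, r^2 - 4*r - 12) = r - 6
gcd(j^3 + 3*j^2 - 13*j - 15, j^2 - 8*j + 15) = j - 3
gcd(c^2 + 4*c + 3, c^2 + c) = c + 1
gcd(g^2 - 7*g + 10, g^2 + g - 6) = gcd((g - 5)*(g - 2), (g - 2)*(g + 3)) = g - 2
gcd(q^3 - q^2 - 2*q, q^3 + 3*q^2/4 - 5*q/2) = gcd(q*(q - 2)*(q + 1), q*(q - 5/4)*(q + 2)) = q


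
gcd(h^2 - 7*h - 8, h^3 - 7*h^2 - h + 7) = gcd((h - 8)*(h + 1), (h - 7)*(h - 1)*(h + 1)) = h + 1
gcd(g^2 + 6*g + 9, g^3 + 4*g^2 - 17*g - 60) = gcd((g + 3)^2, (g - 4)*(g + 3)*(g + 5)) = g + 3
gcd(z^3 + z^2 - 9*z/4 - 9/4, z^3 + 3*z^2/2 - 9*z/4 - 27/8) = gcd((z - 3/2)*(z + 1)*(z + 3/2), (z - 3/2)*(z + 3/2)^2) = z^2 - 9/4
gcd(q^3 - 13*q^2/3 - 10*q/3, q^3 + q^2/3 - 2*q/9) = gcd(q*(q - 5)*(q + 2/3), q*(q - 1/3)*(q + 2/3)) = q^2 + 2*q/3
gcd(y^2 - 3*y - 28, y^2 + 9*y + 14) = 1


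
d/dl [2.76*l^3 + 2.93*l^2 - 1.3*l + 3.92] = 8.28*l^2 + 5.86*l - 1.3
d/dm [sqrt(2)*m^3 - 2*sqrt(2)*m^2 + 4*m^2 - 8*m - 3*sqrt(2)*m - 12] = 3*sqrt(2)*m^2 - 4*sqrt(2)*m + 8*m - 8 - 3*sqrt(2)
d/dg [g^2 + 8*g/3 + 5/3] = 2*g + 8/3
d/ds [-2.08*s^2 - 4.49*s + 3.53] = -4.16*s - 4.49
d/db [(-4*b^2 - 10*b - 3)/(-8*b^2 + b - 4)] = (-84*b^2 - 16*b + 43)/(64*b^4 - 16*b^3 + 65*b^2 - 8*b + 16)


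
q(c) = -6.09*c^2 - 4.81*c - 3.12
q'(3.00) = -41.35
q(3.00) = -72.36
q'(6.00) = -77.89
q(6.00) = -251.22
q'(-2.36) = 23.93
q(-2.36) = -25.69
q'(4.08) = -54.50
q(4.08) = -124.12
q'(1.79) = -26.61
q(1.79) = -31.24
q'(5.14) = -67.42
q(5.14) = -188.74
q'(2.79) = -38.79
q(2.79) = -63.95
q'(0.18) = -7.00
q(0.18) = -4.18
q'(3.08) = -42.32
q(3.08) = -75.71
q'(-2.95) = 31.12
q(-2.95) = -41.93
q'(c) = -12.18*c - 4.81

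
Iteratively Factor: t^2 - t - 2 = (t + 1)*(t - 2)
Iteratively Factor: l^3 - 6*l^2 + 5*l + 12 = (l - 3)*(l^2 - 3*l - 4) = (l - 3)*(l + 1)*(l - 4)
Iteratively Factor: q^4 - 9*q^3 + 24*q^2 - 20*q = (q - 2)*(q^3 - 7*q^2 + 10*q) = (q - 5)*(q - 2)*(q^2 - 2*q) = (q - 5)*(q - 2)^2*(q)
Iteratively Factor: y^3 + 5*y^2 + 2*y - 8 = (y + 4)*(y^2 + y - 2) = (y + 2)*(y + 4)*(y - 1)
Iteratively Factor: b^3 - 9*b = (b + 3)*(b^2 - 3*b) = b*(b + 3)*(b - 3)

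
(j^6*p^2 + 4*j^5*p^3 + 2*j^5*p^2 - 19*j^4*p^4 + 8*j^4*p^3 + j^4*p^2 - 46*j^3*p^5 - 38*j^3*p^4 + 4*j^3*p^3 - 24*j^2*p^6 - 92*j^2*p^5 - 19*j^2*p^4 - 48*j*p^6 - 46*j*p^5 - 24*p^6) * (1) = j^6*p^2 + 4*j^5*p^3 + 2*j^5*p^2 - 19*j^4*p^4 + 8*j^4*p^3 + j^4*p^2 - 46*j^3*p^5 - 38*j^3*p^4 + 4*j^3*p^3 - 24*j^2*p^6 - 92*j^2*p^5 - 19*j^2*p^4 - 48*j*p^6 - 46*j*p^5 - 24*p^6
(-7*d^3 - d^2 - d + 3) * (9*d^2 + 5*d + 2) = -63*d^5 - 44*d^4 - 28*d^3 + 20*d^2 + 13*d + 6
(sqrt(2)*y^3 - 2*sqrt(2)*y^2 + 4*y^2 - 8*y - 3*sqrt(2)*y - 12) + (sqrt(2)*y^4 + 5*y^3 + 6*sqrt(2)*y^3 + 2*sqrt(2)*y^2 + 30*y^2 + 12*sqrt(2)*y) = sqrt(2)*y^4 + 5*y^3 + 7*sqrt(2)*y^3 + 34*y^2 - 8*y + 9*sqrt(2)*y - 12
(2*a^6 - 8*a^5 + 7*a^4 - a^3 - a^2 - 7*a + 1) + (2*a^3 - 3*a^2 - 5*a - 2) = 2*a^6 - 8*a^5 + 7*a^4 + a^3 - 4*a^2 - 12*a - 1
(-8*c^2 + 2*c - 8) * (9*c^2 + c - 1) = -72*c^4 + 10*c^3 - 62*c^2 - 10*c + 8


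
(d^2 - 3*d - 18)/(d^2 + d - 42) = (d + 3)/(d + 7)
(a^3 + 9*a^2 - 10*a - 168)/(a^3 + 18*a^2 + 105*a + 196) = (a^2 + 2*a - 24)/(a^2 + 11*a + 28)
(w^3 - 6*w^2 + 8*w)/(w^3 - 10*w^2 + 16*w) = (w - 4)/(w - 8)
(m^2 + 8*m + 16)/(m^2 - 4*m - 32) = (m + 4)/(m - 8)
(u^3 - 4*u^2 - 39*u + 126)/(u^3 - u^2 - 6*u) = (u^2 - u - 42)/(u*(u + 2))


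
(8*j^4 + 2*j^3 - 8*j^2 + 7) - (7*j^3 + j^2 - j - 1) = 8*j^4 - 5*j^3 - 9*j^2 + j + 8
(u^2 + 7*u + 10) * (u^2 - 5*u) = u^4 + 2*u^3 - 25*u^2 - 50*u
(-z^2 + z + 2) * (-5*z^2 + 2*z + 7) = 5*z^4 - 7*z^3 - 15*z^2 + 11*z + 14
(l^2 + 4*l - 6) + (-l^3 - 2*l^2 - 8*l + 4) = -l^3 - l^2 - 4*l - 2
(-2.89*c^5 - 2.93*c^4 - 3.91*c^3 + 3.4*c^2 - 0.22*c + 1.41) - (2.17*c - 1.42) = -2.89*c^5 - 2.93*c^4 - 3.91*c^3 + 3.4*c^2 - 2.39*c + 2.83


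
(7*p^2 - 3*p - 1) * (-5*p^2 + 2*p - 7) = -35*p^4 + 29*p^3 - 50*p^2 + 19*p + 7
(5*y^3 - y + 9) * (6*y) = 30*y^4 - 6*y^2 + 54*y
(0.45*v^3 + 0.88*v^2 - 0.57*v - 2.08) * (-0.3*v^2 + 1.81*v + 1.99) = -0.135*v^5 + 0.5505*v^4 + 2.6593*v^3 + 1.3435*v^2 - 4.8991*v - 4.1392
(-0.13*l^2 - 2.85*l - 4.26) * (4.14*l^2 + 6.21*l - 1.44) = -0.5382*l^4 - 12.6063*l^3 - 35.1477*l^2 - 22.3506*l + 6.1344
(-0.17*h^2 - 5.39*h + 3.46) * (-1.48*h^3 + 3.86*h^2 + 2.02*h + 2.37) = 0.2516*h^5 + 7.321*h^4 - 26.2696*h^3 + 2.0649*h^2 - 5.7851*h + 8.2002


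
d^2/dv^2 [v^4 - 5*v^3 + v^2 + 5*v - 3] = 12*v^2 - 30*v + 2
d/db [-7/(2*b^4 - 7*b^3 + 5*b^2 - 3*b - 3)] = 7*(8*b^3 - 21*b^2 + 10*b - 3)/(-2*b^4 + 7*b^3 - 5*b^2 + 3*b + 3)^2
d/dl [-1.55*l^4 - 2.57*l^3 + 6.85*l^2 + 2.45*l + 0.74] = -6.2*l^3 - 7.71*l^2 + 13.7*l + 2.45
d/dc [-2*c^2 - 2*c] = -4*c - 2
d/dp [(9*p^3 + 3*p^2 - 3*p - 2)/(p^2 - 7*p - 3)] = (9*p^4 - 126*p^3 - 99*p^2 - 14*p - 5)/(p^4 - 14*p^3 + 43*p^2 + 42*p + 9)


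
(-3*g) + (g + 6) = 6 - 2*g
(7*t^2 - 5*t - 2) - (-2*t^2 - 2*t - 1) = 9*t^2 - 3*t - 1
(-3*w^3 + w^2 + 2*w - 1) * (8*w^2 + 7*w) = -24*w^5 - 13*w^4 + 23*w^3 + 6*w^2 - 7*w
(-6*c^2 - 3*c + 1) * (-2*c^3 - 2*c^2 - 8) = 12*c^5 + 18*c^4 + 4*c^3 + 46*c^2 + 24*c - 8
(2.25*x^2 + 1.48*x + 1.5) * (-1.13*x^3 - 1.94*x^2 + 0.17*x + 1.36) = -2.5425*x^5 - 6.0374*x^4 - 4.1837*x^3 + 0.4016*x^2 + 2.2678*x + 2.04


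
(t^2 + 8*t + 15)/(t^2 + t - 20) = (t + 3)/(t - 4)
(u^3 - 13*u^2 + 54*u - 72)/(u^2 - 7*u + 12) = u - 6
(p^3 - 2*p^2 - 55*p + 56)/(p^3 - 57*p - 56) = (p - 1)/(p + 1)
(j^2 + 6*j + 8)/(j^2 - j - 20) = (j + 2)/(j - 5)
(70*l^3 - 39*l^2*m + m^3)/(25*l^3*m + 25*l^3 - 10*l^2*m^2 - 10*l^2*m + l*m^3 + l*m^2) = (14*l^2 - 5*l*m - m^2)/(l*(5*l*m + 5*l - m^2 - m))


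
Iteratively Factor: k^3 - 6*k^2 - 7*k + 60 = (k + 3)*(k^2 - 9*k + 20) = (k - 5)*(k + 3)*(k - 4)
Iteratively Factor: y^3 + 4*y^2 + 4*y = (y + 2)*(y^2 + 2*y) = (y + 2)^2*(y)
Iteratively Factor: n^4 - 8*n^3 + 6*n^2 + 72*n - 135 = (n - 3)*(n^3 - 5*n^2 - 9*n + 45) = (n - 3)^2*(n^2 - 2*n - 15) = (n - 3)^2*(n + 3)*(n - 5)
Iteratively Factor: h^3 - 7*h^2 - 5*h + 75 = (h - 5)*(h^2 - 2*h - 15) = (h - 5)^2*(h + 3)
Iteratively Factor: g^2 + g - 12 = (g - 3)*(g + 4)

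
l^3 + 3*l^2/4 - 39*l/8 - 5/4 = (l - 2)*(l + 1/4)*(l + 5/2)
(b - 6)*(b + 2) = b^2 - 4*b - 12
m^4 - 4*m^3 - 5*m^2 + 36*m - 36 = (m - 3)*(m - 2)^2*(m + 3)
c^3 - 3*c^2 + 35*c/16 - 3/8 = (c - 2)*(c - 3/4)*(c - 1/4)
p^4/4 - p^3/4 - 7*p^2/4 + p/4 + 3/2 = (p/4 + 1/2)*(p - 3)*(p - 1)*(p + 1)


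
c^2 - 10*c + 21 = (c - 7)*(c - 3)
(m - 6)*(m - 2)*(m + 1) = m^3 - 7*m^2 + 4*m + 12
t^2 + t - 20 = (t - 4)*(t + 5)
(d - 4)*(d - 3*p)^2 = d^3 - 6*d^2*p - 4*d^2 + 9*d*p^2 + 24*d*p - 36*p^2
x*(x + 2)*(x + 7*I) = x^3 + 2*x^2 + 7*I*x^2 + 14*I*x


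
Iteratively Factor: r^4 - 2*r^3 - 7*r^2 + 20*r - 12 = (r - 2)*(r^3 - 7*r + 6) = (r - 2)*(r + 3)*(r^2 - 3*r + 2) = (r - 2)*(r - 1)*(r + 3)*(r - 2)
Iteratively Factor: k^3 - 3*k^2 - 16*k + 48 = (k + 4)*(k^2 - 7*k + 12) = (k - 4)*(k + 4)*(k - 3)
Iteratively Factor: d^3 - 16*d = (d - 4)*(d^2 + 4*d) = d*(d - 4)*(d + 4)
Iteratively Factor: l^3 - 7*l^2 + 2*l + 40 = (l - 4)*(l^2 - 3*l - 10) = (l - 4)*(l + 2)*(l - 5)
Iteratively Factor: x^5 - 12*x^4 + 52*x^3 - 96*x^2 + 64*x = (x - 2)*(x^4 - 10*x^3 + 32*x^2 - 32*x) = (x - 4)*(x - 2)*(x^3 - 6*x^2 + 8*x) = x*(x - 4)*(x - 2)*(x^2 - 6*x + 8) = x*(x - 4)*(x - 2)^2*(x - 4)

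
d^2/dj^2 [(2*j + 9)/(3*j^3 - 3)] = 2*j*(j^3*(6*j + 27) + (-4*j - 9)*(j^3 - 1))/(j^3 - 1)^3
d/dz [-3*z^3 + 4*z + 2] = 4 - 9*z^2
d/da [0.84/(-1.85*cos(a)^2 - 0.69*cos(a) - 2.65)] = -(3.108*cos(a) + 0.5796)*sin(a)/(1.85*cos(a)^2 + 0.69*cos(a) + 2.65)^2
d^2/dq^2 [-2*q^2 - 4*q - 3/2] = -4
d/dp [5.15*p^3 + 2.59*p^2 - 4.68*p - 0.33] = 15.45*p^2 + 5.18*p - 4.68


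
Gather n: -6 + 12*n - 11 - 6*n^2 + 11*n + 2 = -6*n^2 + 23*n - 15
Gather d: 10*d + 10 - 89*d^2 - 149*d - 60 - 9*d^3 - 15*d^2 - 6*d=-9*d^3 - 104*d^2 - 145*d - 50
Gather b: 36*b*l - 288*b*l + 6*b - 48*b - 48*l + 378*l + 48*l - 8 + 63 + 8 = b*(-252*l - 42) + 378*l + 63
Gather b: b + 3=b + 3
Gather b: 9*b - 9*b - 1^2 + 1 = 0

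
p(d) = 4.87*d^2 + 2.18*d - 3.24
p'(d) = 9.74*d + 2.18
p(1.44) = 10.00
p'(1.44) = 16.21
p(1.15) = 5.71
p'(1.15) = 13.38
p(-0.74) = -2.19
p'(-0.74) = -5.03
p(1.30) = 7.82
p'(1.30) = 14.84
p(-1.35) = 2.69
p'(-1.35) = -10.97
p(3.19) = 53.27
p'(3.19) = 33.25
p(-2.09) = 13.48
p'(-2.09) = -18.18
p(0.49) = -1.00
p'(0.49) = 6.95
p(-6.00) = 159.00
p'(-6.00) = -56.26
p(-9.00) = 371.61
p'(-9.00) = -85.48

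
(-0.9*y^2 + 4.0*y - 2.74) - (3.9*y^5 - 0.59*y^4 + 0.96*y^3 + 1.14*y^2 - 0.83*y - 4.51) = -3.9*y^5 + 0.59*y^4 - 0.96*y^3 - 2.04*y^2 + 4.83*y + 1.77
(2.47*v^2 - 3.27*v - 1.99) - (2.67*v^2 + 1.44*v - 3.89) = -0.2*v^2 - 4.71*v + 1.9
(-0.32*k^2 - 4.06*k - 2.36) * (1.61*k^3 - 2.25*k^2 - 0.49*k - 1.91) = -0.5152*k^5 - 5.8166*k^4 + 5.4922*k^3 + 7.9106*k^2 + 8.911*k + 4.5076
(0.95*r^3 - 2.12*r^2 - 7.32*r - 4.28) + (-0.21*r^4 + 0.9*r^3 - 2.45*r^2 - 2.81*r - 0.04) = -0.21*r^4 + 1.85*r^3 - 4.57*r^2 - 10.13*r - 4.32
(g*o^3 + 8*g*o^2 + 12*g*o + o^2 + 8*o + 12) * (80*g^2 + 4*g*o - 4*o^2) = 80*g^3*o^3 + 640*g^3*o^2 + 960*g^3*o + 4*g^2*o^4 + 32*g^2*o^3 + 128*g^2*o^2 + 640*g^2*o + 960*g^2 - 4*g*o^5 - 32*g*o^4 - 44*g*o^3 + 32*g*o^2 + 48*g*o - 4*o^4 - 32*o^3 - 48*o^2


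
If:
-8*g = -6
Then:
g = 3/4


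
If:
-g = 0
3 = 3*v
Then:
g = 0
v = 1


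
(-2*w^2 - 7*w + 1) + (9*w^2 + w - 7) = 7*w^2 - 6*w - 6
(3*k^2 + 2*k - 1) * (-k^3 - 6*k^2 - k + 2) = -3*k^5 - 20*k^4 - 14*k^3 + 10*k^2 + 5*k - 2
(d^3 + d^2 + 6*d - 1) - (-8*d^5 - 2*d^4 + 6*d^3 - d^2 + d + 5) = 8*d^5 + 2*d^4 - 5*d^3 + 2*d^2 + 5*d - 6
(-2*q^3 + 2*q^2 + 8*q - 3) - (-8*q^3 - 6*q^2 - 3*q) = 6*q^3 + 8*q^2 + 11*q - 3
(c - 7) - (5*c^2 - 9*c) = -5*c^2 + 10*c - 7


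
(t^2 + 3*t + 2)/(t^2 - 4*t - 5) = (t + 2)/(t - 5)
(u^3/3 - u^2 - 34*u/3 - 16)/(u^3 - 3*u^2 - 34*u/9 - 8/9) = 3*(-u^3 + 3*u^2 + 34*u + 48)/(-9*u^3 + 27*u^2 + 34*u + 8)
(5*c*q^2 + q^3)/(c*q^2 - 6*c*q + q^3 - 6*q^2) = q*(5*c + q)/(c*q - 6*c + q^2 - 6*q)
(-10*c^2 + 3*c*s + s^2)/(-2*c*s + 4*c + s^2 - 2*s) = (5*c + s)/(s - 2)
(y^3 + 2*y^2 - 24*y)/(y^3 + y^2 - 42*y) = (y^2 + 2*y - 24)/(y^2 + y - 42)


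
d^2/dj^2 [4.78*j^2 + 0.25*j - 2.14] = 9.56000000000000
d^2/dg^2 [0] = 0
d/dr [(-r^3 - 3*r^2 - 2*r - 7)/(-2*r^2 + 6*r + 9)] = (2*r^4 - 12*r^3 - 49*r^2 - 82*r + 24)/(4*r^4 - 24*r^3 + 108*r + 81)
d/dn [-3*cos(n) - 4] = 3*sin(n)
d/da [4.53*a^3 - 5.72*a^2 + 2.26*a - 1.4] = 13.59*a^2 - 11.44*a + 2.26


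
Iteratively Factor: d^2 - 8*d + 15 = (d - 3)*(d - 5)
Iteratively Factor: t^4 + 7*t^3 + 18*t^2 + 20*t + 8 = (t + 1)*(t^3 + 6*t^2 + 12*t + 8) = (t + 1)*(t + 2)*(t^2 + 4*t + 4) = (t + 1)*(t + 2)^2*(t + 2)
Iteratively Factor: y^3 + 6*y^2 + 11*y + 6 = (y + 3)*(y^2 + 3*y + 2) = (y + 1)*(y + 3)*(y + 2)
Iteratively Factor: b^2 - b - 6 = (b - 3)*(b + 2)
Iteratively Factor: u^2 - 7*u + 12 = (u - 4)*(u - 3)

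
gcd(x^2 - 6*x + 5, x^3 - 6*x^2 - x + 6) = x - 1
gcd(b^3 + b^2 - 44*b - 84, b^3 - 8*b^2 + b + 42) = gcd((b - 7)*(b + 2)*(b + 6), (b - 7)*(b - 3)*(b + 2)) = b^2 - 5*b - 14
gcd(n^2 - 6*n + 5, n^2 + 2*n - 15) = 1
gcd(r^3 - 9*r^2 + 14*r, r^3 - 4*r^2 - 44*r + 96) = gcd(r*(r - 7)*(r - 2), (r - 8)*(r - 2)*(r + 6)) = r - 2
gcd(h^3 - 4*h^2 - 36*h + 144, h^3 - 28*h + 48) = h^2 + 2*h - 24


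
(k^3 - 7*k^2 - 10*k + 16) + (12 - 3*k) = k^3 - 7*k^2 - 13*k + 28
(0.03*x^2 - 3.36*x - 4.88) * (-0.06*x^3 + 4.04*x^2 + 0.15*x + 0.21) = -0.0018*x^5 + 0.3228*x^4 - 13.2771*x^3 - 20.2129*x^2 - 1.4376*x - 1.0248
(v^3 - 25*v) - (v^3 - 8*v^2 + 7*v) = 8*v^2 - 32*v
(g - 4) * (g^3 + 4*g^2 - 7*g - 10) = g^4 - 23*g^2 + 18*g + 40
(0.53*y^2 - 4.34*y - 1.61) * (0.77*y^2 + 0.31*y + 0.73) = 0.4081*y^4 - 3.1775*y^3 - 2.1982*y^2 - 3.6673*y - 1.1753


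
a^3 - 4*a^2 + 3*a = a*(a - 3)*(a - 1)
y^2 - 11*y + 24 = (y - 8)*(y - 3)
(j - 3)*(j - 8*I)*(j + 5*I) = j^3 - 3*j^2 - 3*I*j^2 + 40*j + 9*I*j - 120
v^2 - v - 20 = (v - 5)*(v + 4)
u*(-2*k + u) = -2*k*u + u^2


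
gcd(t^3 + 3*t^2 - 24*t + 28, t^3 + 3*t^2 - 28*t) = t + 7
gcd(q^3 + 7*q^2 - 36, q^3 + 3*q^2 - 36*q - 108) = q^2 + 9*q + 18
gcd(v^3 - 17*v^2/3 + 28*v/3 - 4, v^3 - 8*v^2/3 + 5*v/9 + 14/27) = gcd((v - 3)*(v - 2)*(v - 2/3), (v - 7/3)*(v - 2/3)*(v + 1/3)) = v - 2/3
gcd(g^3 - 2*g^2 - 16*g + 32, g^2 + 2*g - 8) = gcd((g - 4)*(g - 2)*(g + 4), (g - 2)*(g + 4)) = g^2 + 2*g - 8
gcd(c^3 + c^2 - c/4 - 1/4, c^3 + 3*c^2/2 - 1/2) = c^2 + c/2 - 1/2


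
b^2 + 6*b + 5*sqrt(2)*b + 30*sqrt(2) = (b + 6)*(b + 5*sqrt(2))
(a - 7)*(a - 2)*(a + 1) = a^3 - 8*a^2 + 5*a + 14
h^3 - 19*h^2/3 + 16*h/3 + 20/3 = (h - 5)*(h - 2)*(h + 2/3)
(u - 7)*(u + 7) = u^2 - 49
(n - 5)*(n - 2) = n^2 - 7*n + 10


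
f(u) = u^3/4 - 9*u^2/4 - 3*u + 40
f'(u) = 3*u^2/4 - 9*u/2 - 3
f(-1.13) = 40.16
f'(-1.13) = 3.04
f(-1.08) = 40.30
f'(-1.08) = 2.73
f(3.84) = 9.46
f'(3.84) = -9.22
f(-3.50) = 12.22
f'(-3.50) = 21.94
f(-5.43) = -50.08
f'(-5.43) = 43.55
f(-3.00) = 22.00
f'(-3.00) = 17.25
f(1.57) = 30.71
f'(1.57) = -8.22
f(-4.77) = -24.02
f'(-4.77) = 35.53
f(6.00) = -5.00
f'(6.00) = -3.00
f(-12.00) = -680.00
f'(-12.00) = 159.00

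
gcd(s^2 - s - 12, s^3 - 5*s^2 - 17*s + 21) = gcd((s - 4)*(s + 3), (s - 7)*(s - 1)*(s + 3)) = s + 3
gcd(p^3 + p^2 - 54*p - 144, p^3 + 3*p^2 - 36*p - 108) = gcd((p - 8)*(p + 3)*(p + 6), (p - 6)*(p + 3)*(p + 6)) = p^2 + 9*p + 18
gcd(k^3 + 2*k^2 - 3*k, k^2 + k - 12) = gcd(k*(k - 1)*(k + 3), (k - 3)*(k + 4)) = 1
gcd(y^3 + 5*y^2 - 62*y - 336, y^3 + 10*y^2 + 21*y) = y + 7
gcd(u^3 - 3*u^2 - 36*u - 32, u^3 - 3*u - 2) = u + 1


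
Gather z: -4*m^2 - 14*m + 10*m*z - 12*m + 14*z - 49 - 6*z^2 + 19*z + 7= -4*m^2 - 26*m - 6*z^2 + z*(10*m + 33) - 42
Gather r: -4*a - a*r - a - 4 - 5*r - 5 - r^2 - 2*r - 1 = -5*a - r^2 + r*(-a - 7) - 10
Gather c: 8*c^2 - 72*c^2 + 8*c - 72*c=-64*c^2 - 64*c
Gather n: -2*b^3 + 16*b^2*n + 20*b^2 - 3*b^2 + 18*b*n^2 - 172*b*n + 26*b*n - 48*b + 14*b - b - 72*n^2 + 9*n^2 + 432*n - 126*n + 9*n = -2*b^3 + 17*b^2 - 35*b + n^2*(18*b - 63) + n*(16*b^2 - 146*b + 315)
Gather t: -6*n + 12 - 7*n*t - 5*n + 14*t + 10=-11*n + t*(14 - 7*n) + 22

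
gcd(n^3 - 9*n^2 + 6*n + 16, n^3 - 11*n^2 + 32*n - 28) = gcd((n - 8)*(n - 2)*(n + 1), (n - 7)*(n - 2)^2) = n - 2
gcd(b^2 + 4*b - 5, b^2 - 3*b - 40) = b + 5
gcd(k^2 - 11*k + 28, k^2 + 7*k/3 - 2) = 1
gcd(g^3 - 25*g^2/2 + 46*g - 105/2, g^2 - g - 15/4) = g - 5/2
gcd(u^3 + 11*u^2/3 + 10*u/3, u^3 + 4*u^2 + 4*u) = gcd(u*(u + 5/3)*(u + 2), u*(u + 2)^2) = u^2 + 2*u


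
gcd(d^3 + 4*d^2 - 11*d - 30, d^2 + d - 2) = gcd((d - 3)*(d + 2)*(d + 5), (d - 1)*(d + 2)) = d + 2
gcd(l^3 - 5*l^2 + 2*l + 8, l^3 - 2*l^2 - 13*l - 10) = l + 1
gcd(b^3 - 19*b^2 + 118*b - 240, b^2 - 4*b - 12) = b - 6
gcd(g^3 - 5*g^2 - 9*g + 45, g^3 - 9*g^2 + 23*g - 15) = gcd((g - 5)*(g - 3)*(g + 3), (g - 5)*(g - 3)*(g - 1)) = g^2 - 8*g + 15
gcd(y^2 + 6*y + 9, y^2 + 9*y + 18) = y + 3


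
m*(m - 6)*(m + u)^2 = m^4 + 2*m^3*u - 6*m^3 + m^2*u^2 - 12*m^2*u - 6*m*u^2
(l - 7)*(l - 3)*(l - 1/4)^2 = l^4 - 21*l^3/2 + 417*l^2/16 - 89*l/8 + 21/16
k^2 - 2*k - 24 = (k - 6)*(k + 4)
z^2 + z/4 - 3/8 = (z - 1/2)*(z + 3/4)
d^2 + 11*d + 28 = (d + 4)*(d + 7)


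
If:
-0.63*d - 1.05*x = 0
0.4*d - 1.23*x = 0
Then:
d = 0.00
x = 0.00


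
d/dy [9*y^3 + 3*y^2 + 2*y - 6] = 27*y^2 + 6*y + 2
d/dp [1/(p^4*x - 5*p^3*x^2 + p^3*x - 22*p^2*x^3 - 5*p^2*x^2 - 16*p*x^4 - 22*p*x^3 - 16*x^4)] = (-4*p^3 + 15*p^2*x - 3*p^2 + 44*p*x^2 + 10*p*x + 16*x^3 + 22*x^2)/(x*(-p^4 + 5*p^3*x - p^3 + 22*p^2*x^2 + 5*p^2*x + 16*p*x^3 + 22*p*x^2 + 16*x^3)^2)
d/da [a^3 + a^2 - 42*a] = 3*a^2 + 2*a - 42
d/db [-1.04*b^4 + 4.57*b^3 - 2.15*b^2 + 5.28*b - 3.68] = -4.16*b^3 + 13.71*b^2 - 4.3*b + 5.28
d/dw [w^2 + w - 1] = 2*w + 1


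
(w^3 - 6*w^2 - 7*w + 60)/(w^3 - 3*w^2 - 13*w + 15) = (w - 4)/(w - 1)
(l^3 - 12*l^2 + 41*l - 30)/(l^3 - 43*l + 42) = (l - 5)/(l + 7)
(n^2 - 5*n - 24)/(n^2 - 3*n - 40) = (n + 3)/(n + 5)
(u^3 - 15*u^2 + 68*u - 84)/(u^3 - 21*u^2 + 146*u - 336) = (u - 2)/(u - 8)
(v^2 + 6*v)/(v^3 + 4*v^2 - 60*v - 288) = v/(v^2 - 2*v - 48)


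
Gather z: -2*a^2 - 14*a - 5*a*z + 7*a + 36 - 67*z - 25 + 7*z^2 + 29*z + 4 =-2*a^2 - 7*a + 7*z^2 + z*(-5*a - 38) + 15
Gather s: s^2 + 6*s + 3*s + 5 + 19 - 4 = s^2 + 9*s + 20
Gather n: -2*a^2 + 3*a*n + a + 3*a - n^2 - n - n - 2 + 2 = -2*a^2 + 4*a - n^2 + n*(3*a - 2)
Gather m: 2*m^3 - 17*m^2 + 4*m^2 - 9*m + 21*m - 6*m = 2*m^3 - 13*m^2 + 6*m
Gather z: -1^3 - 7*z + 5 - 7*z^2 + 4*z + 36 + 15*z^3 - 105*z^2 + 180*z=15*z^3 - 112*z^2 + 177*z + 40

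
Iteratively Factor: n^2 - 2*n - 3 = (n - 3)*(n + 1)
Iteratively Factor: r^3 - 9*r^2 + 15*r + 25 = (r - 5)*(r^2 - 4*r - 5) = (r - 5)^2*(r + 1)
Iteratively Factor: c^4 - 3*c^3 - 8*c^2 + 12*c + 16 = (c + 2)*(c^3 - 5*c^2 + 2*c + 8) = (c - 4)*(c + 2)*(c^2 - c - 2) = (c - 4)*(c - 2)*(c + 2)*(c + 1)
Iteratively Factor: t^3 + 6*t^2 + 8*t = (t)*(t^2 + 6*t + 8) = t*(t + 4)*(t + 2)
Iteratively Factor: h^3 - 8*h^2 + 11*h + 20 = (h + 1)*(h^2 - 9*h + 20) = (h - 4)*(h + 1)*(h - 5)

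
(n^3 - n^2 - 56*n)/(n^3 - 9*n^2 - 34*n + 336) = n*(n + 7)/(n^2 - n - 42)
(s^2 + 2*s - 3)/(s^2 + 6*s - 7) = (s + 3)/(s + 7)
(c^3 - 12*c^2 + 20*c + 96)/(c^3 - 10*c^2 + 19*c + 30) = (c^2 - 6*c - 16)/(c^2 - 4*c - 5)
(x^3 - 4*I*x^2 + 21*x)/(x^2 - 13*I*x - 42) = x*(x + 3*I)/(x - 6*I)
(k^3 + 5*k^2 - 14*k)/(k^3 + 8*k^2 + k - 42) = k/(k + 3)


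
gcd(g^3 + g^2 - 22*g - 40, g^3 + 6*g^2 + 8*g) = g^2 + 6*g + 8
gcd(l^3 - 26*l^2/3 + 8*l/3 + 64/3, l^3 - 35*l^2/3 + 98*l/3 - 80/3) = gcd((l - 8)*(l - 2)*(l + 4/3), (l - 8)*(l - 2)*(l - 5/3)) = l^2 - 10*l + 16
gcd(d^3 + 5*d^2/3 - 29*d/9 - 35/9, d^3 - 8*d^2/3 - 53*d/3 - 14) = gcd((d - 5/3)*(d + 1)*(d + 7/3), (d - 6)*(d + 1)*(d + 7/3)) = d^2 + 10*d/3 + 7/3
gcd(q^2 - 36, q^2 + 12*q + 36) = q + 6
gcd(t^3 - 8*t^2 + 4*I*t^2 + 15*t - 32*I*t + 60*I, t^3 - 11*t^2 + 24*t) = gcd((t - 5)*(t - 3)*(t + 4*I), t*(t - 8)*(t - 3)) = t - 3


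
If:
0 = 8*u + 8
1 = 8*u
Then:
No Solution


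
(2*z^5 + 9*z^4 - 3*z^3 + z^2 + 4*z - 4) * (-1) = -2*z^5 - 9*z^4 + 3*z^3 - z^2 - 4*z + 4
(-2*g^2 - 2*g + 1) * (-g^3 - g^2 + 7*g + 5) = 2*g^5 + 4*g^4 - 13*g^3 - 25*g^2 - 3*g + 5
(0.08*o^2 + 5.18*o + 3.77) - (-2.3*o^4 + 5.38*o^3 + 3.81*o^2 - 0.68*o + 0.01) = 2.3*o^4 - 5.38*o^3 - 3.73*o^2 + 5.86*o + 3.76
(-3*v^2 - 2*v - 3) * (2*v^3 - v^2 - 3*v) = -6*v^5 - v^4 + 5*v^3 + 9*v^2 + 9*v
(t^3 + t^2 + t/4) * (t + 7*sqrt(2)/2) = t^4 + t^3 + 7*sqrt(2)*t^3/2 + t^2/4 + 7*sqrt(2)*t^2/2 + 7*sqrt(2)*t/8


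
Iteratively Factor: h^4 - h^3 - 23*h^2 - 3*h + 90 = (h - 2)*(h^3 + h^2 - 21*h - 45) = (h - 2)*(h + 3)*(h^2 - 2*h - 15) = (h - 5)*(h - 2)*(h + 3)*(h + 3)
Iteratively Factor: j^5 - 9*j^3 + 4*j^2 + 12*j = (j)*(j^4 - 9*j^2 + 4*j + 12) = j*(j - 2)*(j^3 + 2*j^2 - 5*j - 6) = j*(j - 2)*(j + 3)*(j^2 - j - 2) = j*(j - 2)*(j + 1)*(j + 3)*(j - 2)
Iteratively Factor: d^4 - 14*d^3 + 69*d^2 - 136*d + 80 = (d - 4)*(d^3 - 10*d^2 + 29*d - 20) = (d - 5)*(d - 4)*(d^2 - 5*d + 4) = (d - 5)*(d - 4)*(d - 1)*(d - 4)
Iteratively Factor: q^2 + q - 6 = (q + 3)*(q - 2)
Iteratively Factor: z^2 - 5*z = (z - 5)*(z)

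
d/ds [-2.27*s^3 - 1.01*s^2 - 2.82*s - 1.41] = -6.81*s^2 - 2.02*s - 2.82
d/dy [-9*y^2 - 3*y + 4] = -18*y - 3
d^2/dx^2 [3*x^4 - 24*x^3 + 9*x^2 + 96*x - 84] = 36*x^2 - 144*x + 18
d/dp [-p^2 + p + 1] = 1 - 2*p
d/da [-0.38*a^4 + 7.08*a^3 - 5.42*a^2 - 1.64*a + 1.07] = -1.52*a^3 + 21.24*a^2 - 10.84*a - 1.64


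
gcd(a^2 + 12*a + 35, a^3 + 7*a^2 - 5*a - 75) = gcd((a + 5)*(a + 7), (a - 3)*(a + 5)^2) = a + 5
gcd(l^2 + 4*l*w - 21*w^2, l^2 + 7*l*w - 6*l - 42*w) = l + 7*w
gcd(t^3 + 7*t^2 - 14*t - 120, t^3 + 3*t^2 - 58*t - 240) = t^2 + 11*t + 30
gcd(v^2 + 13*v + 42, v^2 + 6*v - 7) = v + 7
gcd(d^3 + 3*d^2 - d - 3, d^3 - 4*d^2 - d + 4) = d^2 - 1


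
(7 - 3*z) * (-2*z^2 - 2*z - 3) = 6*z^3 - 8*z^2 - 5*z - 21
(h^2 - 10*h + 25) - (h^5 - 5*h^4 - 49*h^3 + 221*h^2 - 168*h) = -h^5 + 5*h^4 + 49*h^3 - 220*h^2 + 158*h + 25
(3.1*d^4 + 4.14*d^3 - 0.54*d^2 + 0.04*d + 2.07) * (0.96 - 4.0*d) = -12.4*d^5 - 13.584*d^4 + 6.1344*d^3 - 0.6784*d^2 - 8.2416*d + 1.9872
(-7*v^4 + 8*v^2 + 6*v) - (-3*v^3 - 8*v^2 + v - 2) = -7*v^4 + 3*v^3 + 16*v^2 + 5*v + 2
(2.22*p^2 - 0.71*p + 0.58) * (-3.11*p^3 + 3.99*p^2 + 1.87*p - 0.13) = -6.9042*p^5 + 11.0659*p^4 - 0.485299999999999*p^3 + 0.6979*p^2 + 1.1769*p - 0.0754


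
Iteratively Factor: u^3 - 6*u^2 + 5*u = (u)*(u^2 - 6*u + 5) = u*(u - 5)*(u - 1)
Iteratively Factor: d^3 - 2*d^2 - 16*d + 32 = (d - 4)*(d^2 + 2*d - 8) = (d - 4)*(d - 2)*(d + 4)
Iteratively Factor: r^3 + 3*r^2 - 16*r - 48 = (r - 4)*(r^2 + 7*r + 12) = (r - 4)*(r + 4)*(r + 3)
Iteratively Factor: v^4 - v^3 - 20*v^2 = (v - 5)*(v^3 + 4*v^2) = v*(v - 5)*(v^2 + 4*v) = v^2*(v - 5)*(v + 4)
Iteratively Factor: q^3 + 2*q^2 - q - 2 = (q + 2)*(q^2 - 1) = (q + 1)*(q + 2)*(q - 1)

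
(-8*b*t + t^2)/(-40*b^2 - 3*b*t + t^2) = t/(5*b + t)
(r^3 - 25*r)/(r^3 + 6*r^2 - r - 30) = r*(r - 5)/(r^2 + r - 6)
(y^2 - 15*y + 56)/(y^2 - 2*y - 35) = (y - 8)/(y + 5)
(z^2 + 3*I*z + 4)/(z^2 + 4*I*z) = (z - I)/z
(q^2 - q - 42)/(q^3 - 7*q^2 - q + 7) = (q + 6)/(q^2 - 1)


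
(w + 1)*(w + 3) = w^2 + 4*w + 3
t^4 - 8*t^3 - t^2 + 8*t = t*(t - 8)*(t - 1)*(t + 1)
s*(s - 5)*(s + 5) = s^3 - 25*s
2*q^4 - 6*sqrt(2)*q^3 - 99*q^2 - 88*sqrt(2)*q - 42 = (q - 7*sqrt(2))*(q + 3*sqrt(2))*(sqrt(2)*q + 1)^2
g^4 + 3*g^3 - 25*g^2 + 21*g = g*(g - 3)*(g - 1)*(g + 7)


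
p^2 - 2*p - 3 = (p - 3)*(p + 1)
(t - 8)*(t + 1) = t^2 - 7*t - 8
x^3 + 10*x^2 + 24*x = x*(x + 4)*(x + 6)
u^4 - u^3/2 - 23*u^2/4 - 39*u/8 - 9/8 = (u - 3)*(u + 1/2)^2*(u + 3/2)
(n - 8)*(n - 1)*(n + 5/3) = n^3 - 22*n^2/3 - 7*n + 40/3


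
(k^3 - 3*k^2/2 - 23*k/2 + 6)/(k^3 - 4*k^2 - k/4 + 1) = 2*(k + 3)/(2*k + 1)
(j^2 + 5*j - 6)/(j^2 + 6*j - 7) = (j + 6)/(j + 7)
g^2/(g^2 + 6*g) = g/(g + 6)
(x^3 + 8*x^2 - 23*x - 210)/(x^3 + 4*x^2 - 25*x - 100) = (x^2 + 13*x + 42)/(x^2 + 9*x + 20)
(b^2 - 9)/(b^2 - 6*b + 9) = (b + 3)/(b - 3)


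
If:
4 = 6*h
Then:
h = 2/3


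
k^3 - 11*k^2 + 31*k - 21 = (k - 7)*(k - 3)*(k - 1)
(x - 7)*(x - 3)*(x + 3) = x^3 - 7*x^2 - 9*x + 63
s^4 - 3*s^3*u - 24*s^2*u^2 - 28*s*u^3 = s*(s - 7*u)*(s + 2*u)^2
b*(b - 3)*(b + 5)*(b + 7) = b^4 + 9*b^3 - b^2 - 105*b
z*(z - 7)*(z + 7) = z^3 - 49*z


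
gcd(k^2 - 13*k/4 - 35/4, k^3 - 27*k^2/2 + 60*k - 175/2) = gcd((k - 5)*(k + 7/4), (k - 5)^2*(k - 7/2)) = k - 5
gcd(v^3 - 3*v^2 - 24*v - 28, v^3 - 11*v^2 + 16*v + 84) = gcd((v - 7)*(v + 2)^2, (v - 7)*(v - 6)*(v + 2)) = v^2 - 5*v - 14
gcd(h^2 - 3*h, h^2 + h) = h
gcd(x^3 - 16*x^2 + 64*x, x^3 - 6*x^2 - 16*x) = x^2 - 8*x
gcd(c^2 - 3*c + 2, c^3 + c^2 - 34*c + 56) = c - 2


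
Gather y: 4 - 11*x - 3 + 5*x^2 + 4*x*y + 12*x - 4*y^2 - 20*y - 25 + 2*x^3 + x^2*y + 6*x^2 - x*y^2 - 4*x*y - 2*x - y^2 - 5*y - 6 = 2*x^3 + 11*x^2 - x + y^2*(-x - 5) + y*(x^2 - 25) - 30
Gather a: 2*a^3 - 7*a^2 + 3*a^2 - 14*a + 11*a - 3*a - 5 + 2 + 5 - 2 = 2*a^3 - 4*a^2 - 6*a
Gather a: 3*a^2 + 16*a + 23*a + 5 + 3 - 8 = 3*a^2 + 39*a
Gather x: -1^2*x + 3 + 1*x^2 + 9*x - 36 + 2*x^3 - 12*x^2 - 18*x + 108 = 2*x^3 - 11*x^2 - 10*x + 75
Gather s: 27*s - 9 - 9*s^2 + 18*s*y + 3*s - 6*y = -9*s^2 + s*(18*y + 30) - 6*y - 9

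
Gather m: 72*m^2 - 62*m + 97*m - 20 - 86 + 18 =72*m^2 + 35*m - 88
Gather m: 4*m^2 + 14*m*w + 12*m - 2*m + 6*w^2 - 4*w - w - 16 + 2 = 4*m^2 + m*(14*w + 10) + 6*w^2 - 5*w - 14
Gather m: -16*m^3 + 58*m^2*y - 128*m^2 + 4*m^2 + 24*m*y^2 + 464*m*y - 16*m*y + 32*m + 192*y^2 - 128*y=-16*m^3 + m^2*(58*y - 124) + m*(24*y^2 + 448*y + 32) + 192*y^2 - 128*y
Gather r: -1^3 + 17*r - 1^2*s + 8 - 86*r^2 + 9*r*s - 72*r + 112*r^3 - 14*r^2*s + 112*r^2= 112*r^3 + r^2*(26 - 14*s) + r*(9*s - 55) - s + 7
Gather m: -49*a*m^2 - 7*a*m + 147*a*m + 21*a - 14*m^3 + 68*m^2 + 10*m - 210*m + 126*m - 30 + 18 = 21*a - 14*m^3 + m^2*(68 - 49*a) + m*(140*a - 74) - 12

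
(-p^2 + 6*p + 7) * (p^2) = -p^4 + 6*p^3 + 7*p^2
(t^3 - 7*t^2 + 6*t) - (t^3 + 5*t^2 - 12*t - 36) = -12*t^2 + 18*t + 36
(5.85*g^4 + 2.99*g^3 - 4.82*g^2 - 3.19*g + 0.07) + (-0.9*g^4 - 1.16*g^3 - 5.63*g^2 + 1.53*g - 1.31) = 4.95*g^4 + 1.83*g^3 - 10.45*g^2 - 1.66*g - 1.24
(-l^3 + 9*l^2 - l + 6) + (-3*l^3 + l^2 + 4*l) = -4*l^3 + 10*l^2 + 3*l + 6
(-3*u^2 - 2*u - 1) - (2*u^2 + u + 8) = -5*u^2 - 3*u - 9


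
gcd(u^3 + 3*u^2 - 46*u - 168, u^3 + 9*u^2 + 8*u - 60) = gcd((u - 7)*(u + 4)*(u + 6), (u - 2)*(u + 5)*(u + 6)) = u + 6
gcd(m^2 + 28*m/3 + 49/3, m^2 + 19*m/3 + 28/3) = m + 7/3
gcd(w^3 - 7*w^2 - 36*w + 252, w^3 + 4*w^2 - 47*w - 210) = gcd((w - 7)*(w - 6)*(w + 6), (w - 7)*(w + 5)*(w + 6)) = w^2 - w - 42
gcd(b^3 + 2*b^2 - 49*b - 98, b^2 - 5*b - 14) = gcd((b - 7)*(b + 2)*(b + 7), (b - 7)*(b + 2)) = b^2 - 5*b - 14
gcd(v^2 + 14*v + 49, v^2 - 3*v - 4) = 1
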